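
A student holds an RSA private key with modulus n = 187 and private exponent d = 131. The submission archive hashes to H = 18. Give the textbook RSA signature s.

18

H^131 mod 187 = 18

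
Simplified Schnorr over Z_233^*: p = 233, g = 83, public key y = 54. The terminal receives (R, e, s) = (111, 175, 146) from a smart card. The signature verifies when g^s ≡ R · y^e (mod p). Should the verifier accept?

accept

g^s mod p:
83^2 = 6889 ≡ 132
83^4 ≡ 132^2 = 17424 ≡ 182
83^8 ≡ 182^2 = 33124 ≡ 38
83^16 ≡ 38^2 = 1444 ≡ 46
83^32 ≡ 46^2 = 2116 ≡ 19
83^64 ≡ 19^2 = 361 ≡ 128
83^128 ≡ 128^2 = 16384 ≡ 74
146 = 128 + 16 + 2, so 83^146 ≡ 74·46·132 ≡ 104 (mod 233)
R · y^e mod p:
54^2 = 2916 ≡ 120
54^4 ≡ 120^2 = 14400 ≡ 187
54^8 ≡ 187^2 = 34969 ≡ 19
54^16 ≡ 19^2 = 361 ≡ 128
54^32 ≡ 128^2 = 16384 ≡ 74
54^64 ≡ 74^2 = 5476 ≡ 117
54^128 ≡ 117^2 = 13689 ≡ 175
175 = 128 + 32 + 8 + 4 + 2 + 1, so 54^175 ≡ 175·74·19·187·120·54 ≡ 87 (mod 233)
111·87 = 9657 ≡ 104 (mod 233)
104 ≡ 104 (mod 233); signature holds.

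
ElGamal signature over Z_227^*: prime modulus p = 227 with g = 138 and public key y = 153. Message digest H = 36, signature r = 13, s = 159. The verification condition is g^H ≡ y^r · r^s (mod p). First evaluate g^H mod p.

109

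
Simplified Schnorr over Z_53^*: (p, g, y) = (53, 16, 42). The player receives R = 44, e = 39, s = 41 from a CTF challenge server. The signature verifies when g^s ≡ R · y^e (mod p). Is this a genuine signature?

genuine

g^s mod p:
Squares mod 53: 16^1≡16, 16^2≡44, 16^4≡28, 16^8≡42, 16^16≡15, 16^32≡13
41 = 32 + 8 + 1, so 16^41 ≡ 13·42·16 ≡ 44 (mod 53)
R · y^e mod p:
Squares mod 53: 42^1≡42, 42^2≡15, 42^4≡13, 42^8≡10, 42^16≡47, 42^32≡36
39 = 32 + 4 + 2 + 1, so 42^39 ≡ 36·13·15·42 ≡ 1 (mod 53)
44·1 = 44 ≡ 44 (mod 53)
44 ≡ 44 (mod 53); signature holds.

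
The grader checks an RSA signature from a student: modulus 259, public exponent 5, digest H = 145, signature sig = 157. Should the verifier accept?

sig^2 ≡ 157^2 = 24649 ≡ 44
sig^4 ≡ 44^2 = 1936 ≡ 123
5 = 4 + 1, so sig^5 ≡ 123·157 ≡ 145 (mod 259)
Since 145 equals the digest 145, verification succeeds.

accept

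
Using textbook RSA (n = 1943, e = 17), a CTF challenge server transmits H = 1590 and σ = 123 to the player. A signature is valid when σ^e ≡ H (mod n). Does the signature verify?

verifies

σ^2 ≡ 123^2 = 15129 ≡ 1528
σ^4 ≡ 1528^2 = 2334784 ≡ 1241
σ^8 ≡ 1241^2 = 1540081 ≡ 1225
σ^16 ≡ 1225^2 = 1500625 ≡ 629
17 = 16 + 1, so σ^17 ≡ 629·123 ≡ 1590 (mod 1943)
1590 = H, so the signature checks out.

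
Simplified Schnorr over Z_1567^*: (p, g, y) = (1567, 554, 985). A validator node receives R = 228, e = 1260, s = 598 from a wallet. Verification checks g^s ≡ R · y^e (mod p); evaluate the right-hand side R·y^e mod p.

1442

985^2 = 970225 ≡ 252
985^4 ≡ 252^2 = 63504 ≡ 824
985^8 ≡ 824^2 = 678976 ≡ 465
985^16 ≡ 465^2 = 216225 ≡ 1546
985^32 ≡ 1546^2 = 2390116 ≡ 441
985^64 ≡ 441^2 = 194481 ≡ 173
985^128 ≡ 173^2 = 29929 ≡ 156
985^256 ≡ 156^2 = 24336 ≡ 831
985^512 ≡ 831^2 = 690561 ≡ 1081
985^1024 ≡ 1081^2 = 1168561 ≡ 1146
1260 = 1024 + 128 + 64 + 32 + 8 + 4, so 985^1260 ≡ 1146·156·173·441·465·824 ≡ 240 (mod 1567)
R · y^e ≡ 228·240 = 54720 ≡ 1442 (mod 1567)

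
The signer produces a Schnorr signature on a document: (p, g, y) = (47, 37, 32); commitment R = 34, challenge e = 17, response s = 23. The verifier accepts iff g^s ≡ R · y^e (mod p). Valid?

yes

g^s mod p:
37^2 = 1369 ≡ 6
37^4 ≡ 6^2 = 36
37^8 ≡ 36^2 = 1296 ≡ 27
37^16 ≡ 27^2 = 729 ≡ 24
23 = 16 + 4 + 2 + 1, so 37^23 ≡ 24·36·6·37 ≡ 1 (mod 47)
R · y^e mod p:
32^2 = 1024 ≡ 37
32^4 ≡ 37^2 = 1369 ≡ 6
32^8 ≡ 6^2 = 36
32^16 ≡ 36^2 = 1296 ≡ 27
17 = 16 + 1, so 32^17 ≡ 27·32 ≡ 18 (mod 47)
34·18 = 612 ≡ 1 (mod 47)
1 ≡ 1 (mod 47); signature holds.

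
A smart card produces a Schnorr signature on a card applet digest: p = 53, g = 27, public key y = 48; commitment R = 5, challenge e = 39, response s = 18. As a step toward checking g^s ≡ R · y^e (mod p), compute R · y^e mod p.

9

Squares mod 53: 48^1≡48, 48^2≡25, 48^4≡42, 48^8≡15, 48^16≡13, 48^32≡10
39 = 32 + 4 + 2 + 1, so 48^39 ≡ 10·42·25·48 ≡ 23 (mod 53)
R · y^e ≡ 5·23 = 115 ≡ 9 (mod 53)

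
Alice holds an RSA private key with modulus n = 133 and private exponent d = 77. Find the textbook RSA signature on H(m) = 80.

(H(m))^2 ≡ 80^2 = 6400 ≡ 16
(H(m))^4 ≡ 16^2 = 256 ≡ 123
(H(m))^8 ≡ 123^2 = 15129 ≡ 100
(H(m))^16 ≡ 100^2 = 10000 ≡ 25
(H(m))^32 ≡ 25^2 = 625 ≡ 93
(H(m))^64 ≡ 93^2 = 8649 ≡ 4
77 = 64 + 8 + 4 + 1, so (H(m))^77 ≡ 4·100·123·80 ≡ 131 (mod 133)

131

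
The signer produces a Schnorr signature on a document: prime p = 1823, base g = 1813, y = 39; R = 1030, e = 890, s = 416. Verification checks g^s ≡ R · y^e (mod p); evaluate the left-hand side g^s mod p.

1290

1813^2 = 3286969 ≡ 100
1813^4 ≡ 100^2 = 10000 ≡ 885
1813^8 ≡ 885^2 = 783225 ≡ 1158
1813^16 ≡ 1158^2 = 1340964 ≡ 1059
1813^32 ≡ 1059^2 = 1121481 ≡ 336
1813^64 ≡ 336^2 = 112896 ≡ 1693
1813^128 ≡ 1693^2 = 2866249 ≡ 493
1813^256 ≡ 493^2 = 243049 ≡ 590
416 = 256 + 128 + 32, so 1813^416 ≡ 590·493·336 ≡ 1290 (mod 1823)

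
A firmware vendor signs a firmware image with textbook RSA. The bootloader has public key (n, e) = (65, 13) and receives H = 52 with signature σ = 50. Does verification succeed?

fails

Squares mod 65: σ^1≡50, σ^2≡30, σ^4≡55, σ^8≡35
13 = 8 + 4 + 1, so σ^13 ≡ 35·55·50 ≡ 50 (mod 65)
50 ≠ 52, so verification fails.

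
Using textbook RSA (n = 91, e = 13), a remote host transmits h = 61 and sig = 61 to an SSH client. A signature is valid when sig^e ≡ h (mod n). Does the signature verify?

verifies

Squares mod 91: sig^1≡61, sig^2≡81, sig^4≡9, sig^8≡81
13 = 8 + 4 + 1, so sig^13 ≡ 81·9·61 ≡ 61 (mod 91)
Since 61 equals the digest 61, verification succeeds.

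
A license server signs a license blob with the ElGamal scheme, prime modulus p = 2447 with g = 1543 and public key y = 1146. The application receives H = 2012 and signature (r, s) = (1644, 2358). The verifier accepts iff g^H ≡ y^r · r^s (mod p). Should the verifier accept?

accept

Left side g^H mod p:
1543^2 = 2380849 ≡ 2365
1543^4 ≡ 2365^2 = 5593225 ≡ 1830
1543^8 ≡ 1830^2 = 3348900 ≡ 1404
1543^16 ≡ 1404^2 = 1971216 ≡ 1381
1543^32 ≡ 1381^2 = 1907161 ≡ 948
1543^64 ≡ 948^2 = 898704 ≡ 655
1543^128 ≡ 655^2 = 429025 ≡ 800
1543^256 ≡ 800^2 = 640000 ≡ 1333
1543^512 ≡ 1333^2 = 1776889 ≡ 367
1543^1024 ≡ 367^2 = 134689 ≡ 104
2012 = 1024 + 512 + 256 + 128 + 64 + 16 + 8 + 4, so 1543^2012 ≡ 104·367·1333·800·655·1381·1404·1830 ≡ 990 (mod 2447)
Right side y^r · r^s mod p:
1146^2 = 1313316 ≡ 1724
1146^4 ≡ 1724^2 = 2972176 ≡ 1518
1146^8 ≡ 1518^2 = 2304324 ≡ 1697
1146^16 ≡ 1697^2 = 2879809 ≡ 2137
1146^32 ≡ 2137^2 = 4566769 ≡ 667
1146^64 ≡ 667^2 = 444889 ≡ 1982
1146^128 ≡ 1982^2 = 3928324 ≡ 889
1146^256 ≡ 889^2 = 790321 ≡ 2387
1146^512 ≡ 2387^2 = 5697769 ≡ 1153
1146^1024 ≡ 1153^2 = 1329409 ≡ 688
1644 = 1024 + 512 + 64 + 32 + 8 + 4, so 1146^1644 ≡ 688·1153·1982·667·1697·1518 ≡ 1028 (mod 2447)
1644^2 = 2702736 ≡ 1248
1644^4 ≡ 1248^2 = 1557504 ≡ 1212
1644^8 ≡ 1212^2 = 1468944 ≡ 744
1644^16 ≡ 744^2 = 553536 ≡ 514
1644^32 ≡ 514^2 = 264196 ≡ 2367
1644^64 ≡ 2367^2 = 5602689 ≡ 1506
1644^128 ≡ 1506^2 = 2268036 ≡ 2114
1644^256 ≡ 2114^2 = 4468996 ≡ 774
1644^512 ≡ 774^2 = 599076 ≡ 2008
1644^1024 ≡ 2008^2 = 4032064 ≡ 1855
1644^2048 ≡ 1855^2 = 3441025 ≡ 543
2358 = 2048 + 256 + 32 + 16 + 4 + 2, so 1644^2358 ≡ 543·774·2367·514·1212·1248 ≡ 796 (mod 2447)
1028·796 = 818288 ≡ 990 (mod 2447)
990 ≡ 990 (mod 2447), so the signature is genuine.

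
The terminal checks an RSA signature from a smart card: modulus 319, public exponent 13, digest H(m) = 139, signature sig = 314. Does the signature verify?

sig^13 mod 319 = 139
139 = H(m), so the signature checks out.

verifies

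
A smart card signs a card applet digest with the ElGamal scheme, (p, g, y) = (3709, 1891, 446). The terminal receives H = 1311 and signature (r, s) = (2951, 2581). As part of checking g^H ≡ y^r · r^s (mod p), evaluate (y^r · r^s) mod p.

446^2951 mod 3709 = 549
2951^2581 mod 3709 = 381
y^r · r^s ≡ 549·381 = 209169 ≡ 1465 (mod 3709)

1465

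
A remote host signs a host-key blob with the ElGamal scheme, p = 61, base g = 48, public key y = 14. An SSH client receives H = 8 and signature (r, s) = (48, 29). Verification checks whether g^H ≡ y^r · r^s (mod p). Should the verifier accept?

Left side g^H mod p:
Squares mod 61: 48^1≡48, 48^2≡47, 48^4≡13, 48^8≡47
48^8 ≡ 47 (mod 61)
Right side y^r · r^s mod p:
Squares mod 61: 14^1≡14, 14^2≡13, 14^4≡47, 14^8≡13, 14^16≡47, 14^32≡13
48 = 32 + 16, so 14^48 ≡ 13·47 ≡ 1 (mod 61)
Squares mod 61: 48^1≡48, 48^2≡47, 48^4≡13, 48^8≡47, 48^16≡13
29 = 16 + 8 + 4 + 1, so 48^29 ≡ 13·47·13·48 ≡ 14 (mod 61)
1·14 = 14 ≡ 14 (mod 61)
47 ≠ 14, so verification fails.

reject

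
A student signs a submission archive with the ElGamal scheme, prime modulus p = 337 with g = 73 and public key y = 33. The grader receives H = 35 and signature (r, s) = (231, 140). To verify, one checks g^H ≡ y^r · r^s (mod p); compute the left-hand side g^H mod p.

199

Squares mod 337: 73^1≡73, 73^2≡274, 73^4≡262, 73^8≡233, 73^16≡32, 73^32≡13
35 = 32 + 2 + 1, so 73^35 ≡ 13·274·73 ≡ 199 (mod 337)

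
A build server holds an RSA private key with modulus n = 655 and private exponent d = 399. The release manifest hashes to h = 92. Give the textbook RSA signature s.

593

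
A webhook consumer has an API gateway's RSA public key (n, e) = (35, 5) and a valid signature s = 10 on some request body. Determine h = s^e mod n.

s^2 ≡ 10^2 = 100 ≡ 30
s^4 ≡ 30^2 = 900 ≡ 25
5 = 4 + 1, so s^5 ≡ 25·10 ≡ 5 (mod 35)

5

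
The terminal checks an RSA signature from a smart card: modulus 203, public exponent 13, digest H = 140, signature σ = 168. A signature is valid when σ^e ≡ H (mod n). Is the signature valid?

valid

σ^2 ≡ 168^2 = 28224 ≡ 7
σ^4 ≡ 7^2 = 49
σ^8 ≡ 49^2 = 2401 ≡ 168
13 = 8 + 4 + 1, so σ^13 ≡ 168·49·168 ≡ 140 (mod 203)
140 = H, so the signature checks out.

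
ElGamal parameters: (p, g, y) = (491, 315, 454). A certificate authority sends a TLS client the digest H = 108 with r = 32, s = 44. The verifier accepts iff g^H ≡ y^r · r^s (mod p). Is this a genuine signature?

Left side g^H mod p:
315^2 = 99225 ≡ 43
315^4 ≡ 43^2 = 1849 ≡ 376
315^8 ≡ 376^2 = 141376 ≡ 459
315^16 ≡ 459^2 = 210681 ≡ 42
315^32 ≡ 42^2 = 1764 ≡ 291
315^64 ≡ 291^2 = 84681 ≡ 229
108 = 64 + 32 + 8 + 4, so 315^108 ≡ 229·291·459·376 ≡ 97 (mod 491)
Right side y^r · r^s mod p:
454^2 = 206116 ≡ 387
454^4 ≡ 387^2 = 149769 ≡ 14
454^8 ≡ 14^2 = 196
454^16 ≡ 196^2 = 38416 ≡ 118
454^32 ≡ 118^2 = 13924 ≡ 176
32^2 = 1024 ≡ 42
32^4 ≡ 42^2 = 1764 ≡ 291
32^8 ≡ 291^2 = 84681 ≡ 229
32^16 ≡ 229^2 = 52441 ≡ 395
32^32 ≡ 395^2 = 156025 ≡ 378
44 = 32 + 8 + 4, so 32^44 ≡ 378·229·291 ≡ 260 (mod 491)
176·260 = 45760 ≡ 97 (mod 491)
97 ≡ 97 (mod 491), so the signature is genuine.

genuine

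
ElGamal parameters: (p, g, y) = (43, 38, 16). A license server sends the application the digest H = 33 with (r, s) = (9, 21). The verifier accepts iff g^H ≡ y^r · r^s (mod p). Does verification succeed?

passes

Left side g^H mod p:
38^2 = 1444 ≡ 25
38^4 ≡ 25^2 = 625 ≡ 23
38^8 ≡ 23^2 = 529 ≡ 13
38^16 ≡ 13^2 = 169 ≡ 40
38^32 ≡ 40^2 = 1600 ≡ 9
33 = 32 + 1, so 38^33 ≡ 9·38 ≡ 41 (mod 43)
Right side y^r · r^s mod p:
16^2 = 256 ≡ 41
16^4 ≡ 41^2 = 1681 ≡ 4
16^8 ≡ 4^2 = 16
9 = 8 + 1, so 16^9 ≡ 16·16 ≡ 41 (mod 43)
9^2 = 81 ≡ 38
9^4 ≡ 38^2 = 1444 ≡ 25
9^8 ≡ 25^2 = 625 ≡ 23
9^16 ≡ 23^2 = 529 ≡ 13
21 = 16 + 4 + 1, so 9^21 ≡ 13·25·9 ≡ 1 (mod 43)
41·1 = 41 ≡ 41 (mod 43)
41 ≡ 41 (mod 43), so the signature is genuine.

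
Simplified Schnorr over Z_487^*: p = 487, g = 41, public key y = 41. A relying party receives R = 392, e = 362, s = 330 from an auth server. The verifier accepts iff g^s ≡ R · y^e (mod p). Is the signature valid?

g^s mod p:
41^2 = 1681 ≡ 220
41^4 ≡ 220^2 = 48400 ≡ 187
41^8 ≡ 187^2 = 34969 ≡ 392
41^16 ≡ 392^2 = 153664 ≡ 259
41^32 ≡ 259^2 = 67081 ≡ 362
41^64 ≡ 362^2 = 131044 ≡ 41
41^128 ≡ 41^2 = 1681 ≡ 220
41^256 ≡ 220^2 = 48400 ≡ 187
330 = 256 + 64 + 8 + 2, so 41^330 ≡ 187·41·392·220 ≡ 232 (mod 487)
R · y^e mod p:
41^2 = 1681 ≡ 220
41^4 ≡ 220^2 = 48400 ≡ 187
41^8 ≡ 187^2 = 34969 ≡ 392
41^16 ≡ 392^2 = 153664 ≡ 259
41^32 ≡ 259^2 = 67081 ≡ 362
41^64 ≡ 362^2 = 131044 ≡ 41
41^128 ≡ 41^2 = 1681 ≡ 220
41^256 ≡ 220^2 = 48400 ≡ 187
362 = 256 + 64 + 32 + 8 + 2, so 41^362 ≡ 187·41·362·392·220 ≡ 220 (mod 487)
392·220 = 86240 ≡ 41 (mod 487)
232 ≠ 41; the check fails.

invalid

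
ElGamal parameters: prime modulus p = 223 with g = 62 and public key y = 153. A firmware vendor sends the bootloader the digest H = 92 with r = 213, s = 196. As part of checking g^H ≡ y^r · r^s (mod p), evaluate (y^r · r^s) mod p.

29

153^213 mod 223 = 136
213^196 mod 223 = 74
y^r · r^s ≡ 136·74 = 10064 ≡ 29 (mod 223)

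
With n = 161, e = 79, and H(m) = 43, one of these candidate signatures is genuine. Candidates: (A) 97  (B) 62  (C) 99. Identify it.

C

Candidate A: 97^79 mod 161 = 90
Candidate B: 62^79 mod 161 = 118
Candidate C: 99^79 mod 161 = 43
  → matches H(m) = 43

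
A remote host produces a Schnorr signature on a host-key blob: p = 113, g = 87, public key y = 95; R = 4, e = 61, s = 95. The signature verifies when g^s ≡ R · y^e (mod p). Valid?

g^s mod p:
Squares mod 113: 87^1≡87, 87^2≡111, 87^4≡4, 87^8≡16, 87^16≡30, 87^32≡109, 87^64≡16
95 = 64 + 16 + 8 + 4 + 2 + 1, so 87^95 ≡ 16·30·16·4·111·87 ≡ 72 (mod 113)
R · y^e mod p:
Squares mod 113: 95^1≡95, 95^2≡98, 95^4≡112, 95^8≡1, 95^16≡1, 95^32≡1
61 = 32 + 16 + 8 + 4 + 1, so 95^61 ≡ 1·1·1·112·95 ≡ 18 (mod 113)
4·18 = 72 ≡ 72 (mod 113)
72 ≡ 72 (mod 113); signature holds.

yes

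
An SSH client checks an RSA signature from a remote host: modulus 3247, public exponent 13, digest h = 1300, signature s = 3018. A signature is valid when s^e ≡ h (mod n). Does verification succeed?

passes

Squares mod 3247: s^1≡3018, s^2≡489, s^4≡2090, s^8≡885
13 = 8 + 4 + 1, so s^13 ≡ 885·2090·3018 ≡ 1300 (mod 3247)
Since 1300 equals the digest 1300, verification succeeds.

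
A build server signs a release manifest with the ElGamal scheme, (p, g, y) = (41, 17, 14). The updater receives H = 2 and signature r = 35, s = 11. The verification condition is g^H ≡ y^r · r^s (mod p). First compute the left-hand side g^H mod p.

2

Squares mod 41: 17^1≡17, 17^2≡2
17^2 ≡ 2 (mod 41)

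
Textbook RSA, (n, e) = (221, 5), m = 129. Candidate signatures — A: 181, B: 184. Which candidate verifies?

Candidate A: Squares mod 221: 181^1≡181, 181^2≡53, 181^4≡157; 5 = 4 + 1, so 181^5 ≡ 157·181 ≡ 129 (mod 221)
  → matches m = 129
Candidate B: Squares mod 221: 184^1≡184, 184^2≡43, 184^4≡81; 5 = 4 + 1, so 184^5 ≡ 81·184 ≡ 97 (mod 221)

A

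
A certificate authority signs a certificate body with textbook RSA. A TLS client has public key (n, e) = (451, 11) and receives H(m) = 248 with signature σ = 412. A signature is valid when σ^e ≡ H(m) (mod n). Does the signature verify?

σ^11 mod 451 = 203
σ^11 mod 451 = 203, but H(m) = 248.

does not verify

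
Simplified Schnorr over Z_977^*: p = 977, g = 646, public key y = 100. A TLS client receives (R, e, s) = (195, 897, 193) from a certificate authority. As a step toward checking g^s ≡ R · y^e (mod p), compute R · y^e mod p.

641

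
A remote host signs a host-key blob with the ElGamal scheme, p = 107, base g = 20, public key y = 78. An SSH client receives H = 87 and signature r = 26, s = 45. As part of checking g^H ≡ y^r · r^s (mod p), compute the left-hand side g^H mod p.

22

20^2 = 400 ≡ 79
20^4 ≡ 79^2 = 6241 ≡ 35
20^8 ≡ 35^2 = 1225 ≡ 48
20^16 ≡ 48^2 = 2304 ≡ 57
20^32 ≡ 57^2 = 3249 ≡ 39
20^64 ≡ 39^2 = 1521 ≡ 23
87 = 64 + 16 + 4 + 2 + 1, so 20^87 ≡ 23·57·35·79·20 ≡ 22 (mod 107)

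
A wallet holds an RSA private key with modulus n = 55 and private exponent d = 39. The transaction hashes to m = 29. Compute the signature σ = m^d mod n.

m^2 ≡ 29^2 = 841 ≡ 16
m^4 ≡ 16^2 = 256 ≡ 36
m^8 ≡ 36^2 = 1296 ≡ 31
m^16 ≡ 31^2 = 961 ≡ 26
m^32 ≡ 26^2 = 676 ≡ 16
39 = 32 + 4 + 2 + 1, so m^39 ≡ 16·36·16·29 ≡ 19 (mod 55)

19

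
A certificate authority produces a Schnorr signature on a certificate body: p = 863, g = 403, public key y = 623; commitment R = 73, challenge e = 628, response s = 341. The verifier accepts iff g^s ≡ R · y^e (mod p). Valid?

g^s mod p:
403^2 = 162409 ≡ 165
403^4 ≡ 165^2 = 27225 ≡ 472
403^8 ≡ 472^2 = 222784 ≡ 130
403^16 ≡ 130^2 = 16900 ≡ 503
403^32 ≡ 503^2 = 253009 ≡ 150
403^64 ≡ 150^2 = 22500 ≡ 62
403^128 ≡ 62^2 = 3844 ≡ 392
403^256 ≡ 392^2 = 153664 ≡ 50
341 = 256 + 64 + 16 + 4 + 1, so 403^341 ≡ 50·62·503·472·403 ≡ 721 (mod 863)
R · y^e mod p:
623^2 = 388129 ≡ 642
623^4 ≡ 642^2 = 412164 ≡ 513
623^8 ≡ 513^2 = 263169 ≡ 817
623^16 ≡ 817^2 = 667489 ≡ 390
623^32 ≡ 390^2 = 152100 ≡ 212
623^64 ≡ 212^2 = 44944 ≡ 68
623^128 ≡ 68^2 = 4624 ≡ 309
623^256 ≡ 309^2 = 95481 ≡ 551
623^512 ≡ 551^2 = 303601 ≡ 688
628 = 512 + 64 + 32 + 16 + 4, so 623^628 ≡ 688·68·212·390·513 ≡ 400 (mod 863)
73·400 = 29200 ≡ 721 (mod 863)
721 ≡ 721 (mod 863); signature holds.

yes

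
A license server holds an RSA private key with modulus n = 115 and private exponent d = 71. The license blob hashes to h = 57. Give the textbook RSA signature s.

28

h^2 ≡ 57^2 = 3249 ≡ 29
h^4 ≡ 29^2 = 841 ≡ 36
h^8 ≡ 36^2 = 1296 ≡ 31
h^16 ≡ 31^2 = 961 ≡ 41
h^32 ≡ 41^2 = 1681 ≡ 71
h^64 ≡ 71^2 = 5041 ≡ 96
71 = 64 + 4 + 2 + 1, so h^71 ≡ 96·36·29·57 ≡ 28 (mod 115)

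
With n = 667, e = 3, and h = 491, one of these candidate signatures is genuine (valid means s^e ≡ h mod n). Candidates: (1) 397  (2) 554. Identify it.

2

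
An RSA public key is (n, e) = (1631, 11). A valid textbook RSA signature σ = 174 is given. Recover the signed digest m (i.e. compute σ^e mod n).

1210

σ^11 mod 1631 = 1210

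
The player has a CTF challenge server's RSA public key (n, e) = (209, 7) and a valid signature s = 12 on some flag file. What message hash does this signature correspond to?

12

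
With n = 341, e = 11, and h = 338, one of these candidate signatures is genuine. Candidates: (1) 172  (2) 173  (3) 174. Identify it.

2

Candidate 1: Squares mod 341: 172^1≡172, 172^2≡258, 172^4≡69, 172^8≡328; 11 = 8 + 2 + 1, so 172^11 ≡ 328·258·172 ≡ 84 (mod 341)
Candidate 2: Squares mod 341: 173^1≡173, 173^2≡262, 173^4≡103, 173^8≡38; 11 = 8 + 2 + 1, so 173^11 ≡ 38·262·173 ≡ 338 (mod 341)
  → matches h = 338
Candidate 3: Squares mod 341: 174^1≡174, 174^2≡268, 174^4≡214, 174^8≡102; 11 = 8 + 2 + 1, so 174^11 ≡ 102·268·174 ≡ 196 (mod 341)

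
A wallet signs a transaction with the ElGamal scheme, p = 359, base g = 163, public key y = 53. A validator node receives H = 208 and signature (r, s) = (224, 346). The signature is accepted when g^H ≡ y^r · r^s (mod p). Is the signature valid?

Left side g^H mod p:
163^2 = 26569 ≡ 3
163^4 ≡ 3^2 = 9
163^8 ≡ 9^2 = 81
163^16 ≡ 81^2 = 6561 ≡ 99
163^32 ≡ 99^2 = 9801 ≡ 108
163^64 ≡ 108^2 = 11664 ≡ 176
163^128 ≡ 176^2 = 30976 ≡ 102
208 = 128 + 64 + 16, so 163^208 ≡ 102·176·99 ≡ 198 (mod 359)
Right side y^r · r^s mod p:
53^2 = 2809 ≡ 296
53^4 ≡ 296^2 = 87616 ≡ 20
53^8 ≡ 20^2 = 400 ≡ 41
53^16 ≡ 41^2 = 1681 ≡ 245
53^32 ≡ 245^2 = 60025 ≡ 72
53^64 ≡ 72^2 = 5184 ≡ 158
53^128 ≡ 158^2 = 24964 ≡ 193
224 = 128 + 64 + 32, so 53^224 ≡ 193·158·72 ≡ 283 (mod 359)
224^2 = 50176 ≡ 275
224^4 ≡ 275^2 = 75625 ≡ 235
224^8 ≡ 235^2 = 55225 ≡ 298
224^16 ≡ 298^2 = 88804 ≡ 131
224^32 ≡ 131^2 = 17161 ≡ 288
224^64 ≡ 288^2 = 82944 ≡ 15
224^128 ≡ 15^2 = 225
224^256 ≡ 225^2 = 50625 ≡ 6
346 = 256 + 64 + 16 + 8 + 2, so 224^346 ≡ 6·15·131·298·275 ≡ 158 (mod 359)
283·158 = 44714 ≡ 198 (mod 359)
198 ≡ 198 (mod 359), so the signature is genuine.

valid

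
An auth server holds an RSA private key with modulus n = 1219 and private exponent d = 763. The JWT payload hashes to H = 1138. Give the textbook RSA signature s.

378

Squares mod 1219: H^1≡1138, H^2≡466, H^4≡174, H^8≡1020, H^16≡593, H^32≡577, H^64≡142, H^128≡660, H^256≡417, H^512≡791
763 = 512 + 128 + 64 + 32 + 16 + 8 + 2 + 1, so H^763 ≡ 791·660·142·577·593·1020·466·1138 ≡ 378 (mod 1219)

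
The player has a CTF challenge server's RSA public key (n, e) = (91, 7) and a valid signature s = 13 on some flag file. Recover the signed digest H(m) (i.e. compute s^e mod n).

13

s^2 ≡ 13^2 = 169 ≡ 78
s^4 ≡ 78^2 = 6084 ≡ 78
7 = 4 + 2 + 1, so s^7 ≡ 78·78·13 ≡ 13 (mod 91)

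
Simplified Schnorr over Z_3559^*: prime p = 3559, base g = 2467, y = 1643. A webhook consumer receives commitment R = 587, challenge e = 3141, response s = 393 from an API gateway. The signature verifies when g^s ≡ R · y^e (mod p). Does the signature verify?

g^s mod p:
2467^2 = 6086089 ≡ 199
2467^4 ≡ 199^2 = 39601 ≡ 452
2467^8 ≡ 452^2 = 204304 ≡ 1441
2467^16 ≡ 1441^2 = 2076481 ≡ 1584
2467^32 ≡ 1584^2 = 2509056 ≡ 3520
2467^64 ≡ 3520^2 = 12390400 ≡ 1521
2467^128 ≡ 1521^2 = 2313441 ≡ 91
2467^256 ≡ 91^2 = 8281 ≡ 1163
393 = 256 + 128 + 8 + 1, so 2467^393 ≡ 1163·91·1441·2467 ≡ 208 (mod 3559)
R · y^e mod p:
1643^2 = 2699449 ≡ 1727
1643^4 ≡ 1727^2 = 2982529 ≡ 87
1643^8 ≡ 87^2 = 7569 ≡ 451
1643^16 ≡ 451^2 = 203401 ≡ 538
1643^32 ≡ 538^2 = 289444 ≡ 1165
1643^64 ≡ 1165^2 = 1357225 ≡ 1246
1643^128 ≡ 1246^2 = 1552516 ≡ 792
1643^256 ≡ 792^2 = 627264 ≡ 880
1643^512 ≡ 880^2 = 774400 ≡ 2097
1643^1024 ≡ 2097^2 = 4397409 ≡ 2044
1643^2048 ≡ 2044^2 = 4177936 ≡ 3229
3141 = 2048 + 1024 + 64 + 4 + 1, so 1643^3141 ≡ 3229·2044·1246·87·1643 ≡ 218 (mod 3559)
587·218 = 127966 ≡ 3401 (mod 3559)
208 ≠ 3401; the check fails.

does not verify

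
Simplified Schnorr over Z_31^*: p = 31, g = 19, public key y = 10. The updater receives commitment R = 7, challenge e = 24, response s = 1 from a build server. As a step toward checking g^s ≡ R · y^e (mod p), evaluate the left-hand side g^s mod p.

19^1 mod 31 = 19

19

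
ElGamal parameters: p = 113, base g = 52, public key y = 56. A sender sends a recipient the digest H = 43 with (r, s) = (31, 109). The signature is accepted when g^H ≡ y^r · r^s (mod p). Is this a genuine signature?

Left side g^H mod p:
52^2 = 2704 ≡ 105
52^4 ≡ 105^2 = 11025 ≡ 64
52^8 ≡ 64^2 = 4096 ≡ 28
52^16 ≡ 28^2 = 784 ≡ 106
52^32 ≡ 106^2 = 11236 ≡ 49
43 = 32 + 8 + 2 + 1, so 52^43 ≡ 49·28·105·52 ≡ 11 (mod 113)
Right side y^r · r^s mod p:
56^2 = 3136 ≡ 85
56^4 ≡ 85^2 = 7225 ≡ 106
56^8 ≡ 106^2 = 11236 ≡ 49
56^16 ≡ 49^2 = 2401 ≡ 28
31 = 16 + 8 + 4 + 2 + 1, so 56^31 ≡ 28·49·106·85·56 ≡ 14 (mod 113)
31^2 = 961 ≡ 57
31^4 ≡ 57^2 = 3249 ≡ 85
31^8 ≡ 85^2 = 7225 ≡ 106
31^16 ≡ 106^2 = 11236 ≡ 49
31^32 ≡ 49^2 = 2401 ≡ 28
31^64 ≡ 28^2 = 784 ≡ 106
109 = 64 + 32 + 8 + 4 + 1, so 31^109 ≡ 106·28·106·85·31 ≡ 11 (mod 113)
14·11 = 154 ≡ 41 (mod 113)
11 ≠ 41, so verification fails.

forged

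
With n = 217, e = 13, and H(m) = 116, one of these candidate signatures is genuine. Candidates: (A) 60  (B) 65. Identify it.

Candidate A: 60^13 mod 217 = 116
  → matches H(m) = 116
Candidate B: 65^13 mod 217 = 86

A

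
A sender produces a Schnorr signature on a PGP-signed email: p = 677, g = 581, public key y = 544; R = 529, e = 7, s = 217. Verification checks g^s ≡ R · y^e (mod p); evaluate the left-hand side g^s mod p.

391

Squares mod 677: 581^1≡581, 581^2≡415, 581^4≡267, 581^8≡204, 581^16≡319, 581^32≡211, 581^64≡516, 581^128≡195
217 = 128 + 64 + 16 + 8 + 1, so 581^217 ≡ 195·516·319·204·581 ≡ 391 (mod 677)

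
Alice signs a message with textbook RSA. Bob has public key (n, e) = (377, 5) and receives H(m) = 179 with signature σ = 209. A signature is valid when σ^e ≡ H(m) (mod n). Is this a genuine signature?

Squares mod 377: σ^1≡209, σ^2≡326, σ^4≡339
5 = 4 + 1, so σ^5 ≡ 339·209 ≡ 352 (mod 377)
σ^5 mod 377 = 352, but H(m) = 179.

forged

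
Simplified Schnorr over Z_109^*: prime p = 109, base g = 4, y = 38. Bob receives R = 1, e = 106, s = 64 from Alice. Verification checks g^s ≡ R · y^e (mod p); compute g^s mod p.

105

4^2 = 16
4^4 ≡ 16^2 = 256 ≡ 38
4^8 ≡ 38^2 = 1444 ≡ 27
4^16 ≡ 27^2 = 729 ≡ 75
4^32 ≡ 75^2 = 5625 ≡ 66
4^64 ≡ 66^2 = 4356 ≡ 105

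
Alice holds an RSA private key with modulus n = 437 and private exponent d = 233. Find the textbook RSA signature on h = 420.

h^2 ≡ 420^2 = 176400 ≡ 289
h^4 ≡ 289^2 = 83521 ≡ 54
h^8 ≡ 54^2 = 2916 ≡ 294
h^16 ≡ 294^2 = 86436 ≡ 347
h^32 ≡ 347^2 = 120409 ≡ 234
h^64 ≡ 234^2 = 54756 ≡ 131
h^128 ≡ 131^2 = 17161 ≡ 118
233 = 128 + 64 + 32 + 8 + 1, so h^233 ≡ 118·131·234·294·420 ≡ 105 (mod 437)

105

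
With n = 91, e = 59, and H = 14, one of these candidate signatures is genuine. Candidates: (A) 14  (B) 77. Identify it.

Candidate A: 14^59 mod 91 = 14
  → matches H = 14
Candidate B: 77^59 mod 91 = 77

A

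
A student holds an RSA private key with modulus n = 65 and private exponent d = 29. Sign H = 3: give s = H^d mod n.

48

H^2 ≡ 3^2 = 9
H^4 ≡ 9^2 = 81 ≡ 16
H^8 ≡ 16^2 = 256 ≡ 61
H^16 ≡ 61^2 = 3721 ≡ 16
29 = 16 + 8 + 4 + 1, so H^29 ≡ 16·61·16·3 ≡ 48 (mod 65)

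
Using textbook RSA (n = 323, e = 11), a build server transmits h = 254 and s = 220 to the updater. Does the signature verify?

Squares mod 323: s^1≡220, s^2≡273, s^4≡239, s^8≡273
11 = 8 + 2 + 1, so s^11 ≡ 273·273·220 ≡ 254 (mod 323)
Since 254 equals the digest 254, verification succeeds.

verifies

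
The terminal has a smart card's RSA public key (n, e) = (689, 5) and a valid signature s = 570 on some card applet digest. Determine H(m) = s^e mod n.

449

s^2 ≡ 570^2 = 324900 ≡ 381
s^4 ≡ 381^2 = 145161 ≡ 471
5 = 4 + 1, so s^5 ≡ 471·570 ≡ 449 (mod 689)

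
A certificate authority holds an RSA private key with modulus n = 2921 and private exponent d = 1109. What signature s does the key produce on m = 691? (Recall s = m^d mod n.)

967

m^2 ≡ 691^2 = 477481 ≡ 1358
m^4 ≡ 1358^2 = 1844164 ≡ 1013
m^8 ≡ 1013^2 = 1026169 ≡ 898
m^16 ≡ 898^2 = 806404 ≡ 208
m^32 ≡ 208^2 = 43264 ≡ 2370
m^64 ≡ 2370^2 = 5616900 ≡ 2738
m^128 ≡ 2738^2 = 7496644 ≡ 1358
m^256 ≡ 1358^2 = 1844164 ≡ 1013
m^512 ≡ 1013^2 = 1026169 ≡ 898
m^1024 ≡ 898^2 = 806404 ≡ 208
1109 = 1024 + 64 + 16 + 4 + 1, so m^1109 ≡ 208·2738·208·1013·691 ≡ 967 (mod 2921)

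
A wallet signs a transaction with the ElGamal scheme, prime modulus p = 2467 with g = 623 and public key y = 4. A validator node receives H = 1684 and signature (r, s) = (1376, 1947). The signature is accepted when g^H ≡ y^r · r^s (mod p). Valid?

no

Left side g^H mod p:
623^2 = 388129 ≡ 810
623^4 ≡ 810^2 = 656100 ≡ 2345
623^8 ≡ 2345^2 = 5499025 ≡ 82
623^16 ≡ 82^2 = 6724 ≡ 1790
623^32 ≡ 1790^2 = 3204100 ≡ 1934
623^64 ≡ 1934^2 = 3740356 ≡ 384
623^128 ≡ 384^2 = 147456 ≡ 1903
623^256 ≡ 1903^2 = 3621409 ≡ 2320
623^512 ≡ 2320^2 = 5382400 ≡ 1873
623^1024 ≡ 1873^2 = 3508129 ≡ 55
1684 = 1024 + 512 + 128 + 16 + 4, so 623^1684 ≡ 55·1873·1903·1790·2345 ≡ 1054 (mod 2467)
Right side y^r · r^s mod p:
4^2 = 16
4^4 ≡ 16^2 = 256
4^8 ≡ 256^2 = 65536 ≡ 1394
4^16 ≡ 1394^2 = 1943236 ≡ 1707
4^32 ≡ 1707^2 = 2913849 ≡ 322
4^64 ≡ 322^2 = 103684 ≡ 70
4^128 ≡ 70^2 = 4900 ≡ 2433
4^256 ≡ 2433^2 = 5919489 ≡ 1156
4^512 ≡ 1156^2 = 1336336 ≡ 1689
4^1024 ≡ 1689^2 = 2852721 ≡ 869
1376 = 1024 + 256 + 64 + 32, so 4^1376 ≡ 869·1156·70·322 ≡ 1526 (mod 2467)
1376^2 = 1893376 ≡ 1187
1376^4 ≡ 1187^2 = 1408969 ≡ 312
1376^8 ≡ 312^2 = 97344 ≡ 1131
1376^16 ≡ 1131^2 = 1279161 ≡ 1255
1376^32 ≡ 1255^2 = 1575025 ≡ 1079
1376^64 ≡ 1079^2 = 1164241 ≡ 2284
1376^128 ≡ 2284^2 = 5216656 ≡ 1418
1376^256 ≡ 1418^2 = 2010724 ≡ 119
1376^512 ≡ 119^2 = 14161 ≡ 1826
1376^1024 ≡ 1826^2 = 3334276 ≡ 1359
1947 = 1024 + 512 + 256 + 128 + 16 + 8 + 2 + 1, so 1376^1947 ≡ 1359·1826·119·1418·1255·1131·1187·1376 ≡ 1415 (mod 2467)
1526·1415 = 2159290 ≡ 665 (mod 2467)
1054 ≠ 665, so verification fails.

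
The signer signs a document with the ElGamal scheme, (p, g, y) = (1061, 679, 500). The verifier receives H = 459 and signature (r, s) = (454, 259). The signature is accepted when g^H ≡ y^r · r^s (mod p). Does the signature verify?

verifies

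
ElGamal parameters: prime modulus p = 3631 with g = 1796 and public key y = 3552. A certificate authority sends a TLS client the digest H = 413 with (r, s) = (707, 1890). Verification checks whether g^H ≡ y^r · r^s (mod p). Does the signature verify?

does not verify

Left side g^H mod p:
1796^2 = 3225616 ≡ 1288
1796^4 ≡ 1288^2 = 1658944 ≡ 3208
1796^8 ≡ 3208^2 = 10291264 ≡ 1010
1796^16 ≡ 1010^2 = 1020100 ≡ 3420
1796^32 ≡ 3420^2 = 11696400 ≡ 949
1796^64 ≡ 949^2 = 900601 ≡ 113
1796^128 ≡ 113^2 = 12769 ≡ 1876
1796^256 ≡ 1876^2 = 3519376 ≡ 937
413 = 256 + 128 + 16 + 8 + 4 + 1, so 1796^413 ≡ 937·1876·3420·1010·3208·1796 ≡ 2939 (mod 3631)
Right side y^r · r^s mod p:
3552^2 = 12616704 ≡ 2610
3552^4 ≡ 2610^2 = 6812100 ≡ 344
3552^8 ≡ 344^2 = 118336 ≡ 2144
3552^16 ≡ 2144^2 = 4596736 ≡ 3521
3552^32 ≡ 3521^2 = 12397441 ≡ 1207
3552^64 ≡ 1207^2 = 1456849 ≡ 818
3552^128 ≡ 818^2 = 669124 ≡ 1020
3552^256 ≡ 1020^2 = 1040400 ≡ 1934
3552^512 ≡ 1934^2 = 3740356 ≡ 426
707 = 512 + 128 + 64 + 2 + 1, so 3552^707 ≡ 426·1020·818·2610·3552 ≡ 2874 (mod 3631)
707^2 = 499849 ≡ 2402
707^4 ≡ 2402^2 = 5769604 ≡ 3576
707^8 ≡ 3576^2 = 12787776 ≡ 3025
707^16 ≡ 3025^2 = 9150625 ≡ 505
707^32 ≡ 505^2 = 255025 ≡ 855
707^64 ≡ 855^2 = 731025 ≡ 1194
707^128 ≡ 1194^2 = 1425636 ≡ 2284
707^256 ≡ 2284^2 = 5216656 ≡ 2540
707^512 ≡ 2540^2 = 6451600 ≡ 2944
707^1024 ≡ 2944^2 = 8667136 ≡ 3570
1890 = 1024 + 512 + 256 + 64 + 32 + 2, so 707^1890 ≡ 3570·2944·2540·1194·855·2402 ≡ 2861 (mod 3631)
2874·2861 = 8222514 ≡ 1930 (mod 3631)
2939 ≠ 1930, so verification fails.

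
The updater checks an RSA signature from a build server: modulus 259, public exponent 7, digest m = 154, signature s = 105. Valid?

yes

Squares mod 259: s^1≡105, s^2≡147, s^4≡112
7 = 4 + 2 + 1, so s^7 ≡ 112·147·105 ≡ 154 (mod 259)
154 = m, so the signature checks out.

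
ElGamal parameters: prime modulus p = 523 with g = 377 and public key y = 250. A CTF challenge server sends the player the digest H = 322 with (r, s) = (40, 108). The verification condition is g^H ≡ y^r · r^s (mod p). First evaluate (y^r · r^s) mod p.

40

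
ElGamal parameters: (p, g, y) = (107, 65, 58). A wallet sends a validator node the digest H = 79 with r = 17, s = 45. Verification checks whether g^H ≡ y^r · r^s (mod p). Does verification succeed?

fails

Left side g^H mod p:
65^2 = 4225 ≡ 52
65^4 ≡ 52^2 = 2704 ≡ 29
65^8 ≡ 29^2 = 841 ≡ 92
65^16 ≡ 92^2 = 8464 ≡ 11
65^32 ≡ 11^2 = 121 ≡ 14
65^64 ≡ 14^2 = 196 ≡ 89
79 = 64 + 8 + 4 + 2 + 1, so 65^79 ≡ 89·92·29·52·65 ≡ 20 (mod 107)
Right side y^r · r^s mod p:
58^2 = 3364 ≡ 47
58^4 ≡ 47^2 = 2209 ≡ 69
58^8 ≡ 69^2 = 4761 ≡ 53
58^16 ≡ 53^2 = 2809 ≡ 27
17 = 16 + 1, so 58^17 ≡ 27·58 ≡ 68 (mod 107)
17^2 = 289 ≡ 75
17^4 ≡ 75^2 = 5625 ≡ 61
17^8 ≡ 61^2 = 3721 ≡ 83
17^16 ≡ 83^2 = 6889 ≡ 41
17^32 ≡ 41^2 = 1681 ≡ 76
45 = 32 + 8 + 4 + 1, so 17^45 ≡ 76·83·61·17 ≡ 58 (mod 107)
68·58 = 3944 ≡ 92 (mod 107)
20 ≠ 92, so verification fails.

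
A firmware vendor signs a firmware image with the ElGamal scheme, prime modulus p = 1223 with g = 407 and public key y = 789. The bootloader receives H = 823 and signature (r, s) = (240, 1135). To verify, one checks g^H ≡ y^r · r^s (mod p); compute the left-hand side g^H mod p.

271

407^2 = 165649 ≡ 544
407^4 ≡ 544^2 = 295936 ≡ 1193
407^8 ≡ 1193^2 = 1423249 ≡ 900
407^16 ≡ 900^2 = 810000 ≡ 374
407^32 ≡ 374^2 = 139876 ≡ 454
407^64 ≡ 454^2 = 206116 ≡ 652
407^128 ≡ 652^2 = 425104 ≡ 723
407^256 ≡ 723^2 = 522729 ≡ 508
407^512 ≡ 508^2 = 258064 ≡ 11
823 = 512 + 256 + 32 + 16 + 4 + 2 + 1, so 407^823 ≡ 11·508·454·374·1193·544·407 ≡ 271 (mod 1223)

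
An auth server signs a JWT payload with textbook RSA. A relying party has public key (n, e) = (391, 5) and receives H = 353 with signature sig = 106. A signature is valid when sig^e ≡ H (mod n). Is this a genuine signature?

sig^2 ≡ 106^2 = 11236 ≡ 288
sig^4 ≡ 288^2 = 82944 ≡ 52
5 = 4 + 1, so sig^5 ≡ 52·106 ≡ 38 (mod 391)
sig^5 mod 391 = 38, but H = 353.

forged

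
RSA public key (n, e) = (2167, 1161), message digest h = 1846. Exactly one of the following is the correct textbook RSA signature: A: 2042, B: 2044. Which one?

Candidate A: Squares mod 2167: 2042^1≡2042, 2042^2≡456, 2042^4≡2071, 2042^8≡548, 2042^16≡1258, 2042^32≡654, 2042^64≡817, 2042^128≡53, 2042^256≡642, 2042^512≡434, 2042^1024≡1994; 1161 = 1024 + 128 + 8 + 1, so 2042^1161 ≡ 1994·53·548·2042 ≡ 1888 (mod 2167)
Candidate B: Squares mod 2167: 2044^1≡2044, 2044^2≡2127, 2044^4≡1600, 2044^8≡773, 2044^16≡1604, 2044^32≡587, 2044^64≡16, 2044^128≡256, 2044^256≡526, 2044^512≡1467, 2044^1024≡258; 1161 = 1024 + 128 + 8 + 1, so 2044^1161 ≡ 258·256·773·2044 ≡ 1846 (mod 2167)
  → matches h = 1846

B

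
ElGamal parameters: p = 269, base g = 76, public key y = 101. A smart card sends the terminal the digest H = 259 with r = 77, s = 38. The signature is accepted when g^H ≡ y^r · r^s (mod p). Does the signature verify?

Left side g^H mod p:
76^2 = 5776 ≡ 127
76^4 ≡ 127^2 = 16129 ≡ 258
76^8 ≡ 258^2 = 66564 ≡ 121
76^16 ≡ 121^2 = 14641 ≡ 115
76^32 ≡ 115^2 = 13225 ≡ 44
76^64 ≡ 44^2 = 1936 ≡ 53
76^128 ≡ 53^2 = 2809 ≡ 119
76^256 ≡ 119^2 = 14161 ≡ 173
259 = 256 + 2 + 1, so 76^259 ≡ 173·127·76 ≡ 113 (mod 269)
Right side y^r · r^s mod p:
101^2 = 10201 ≡ 248
101^4 ≡ 248^2 = 61504 ≡ 172
101^8 ≡ 172^2 = 29584 ≡ 263
101^16 ≡ 263^2 = 69169 ≡ 36
101^32 ≡ 36^2 = 1296 ≡ 220
101^64 ≡ 220^2 = 48400 ≡ 249
77 = 64 + 8 + 4 + 1, so 101^77 ≡ 249·263·172·101 ≡ 159 (mod 269)
77^2 = 5929 ≡ 11
77^4 ≡ 11^2 = 121
77^8 ≡ 121^2 = 14641 ≡ 115
77^16 ≡ 115^2 = 13225 ≡ 44
77^32 ≡ 44^2 = 1936 ≡ 53
38 = 32 + 4 + 2, so 77^38 ≡ 53·121·11 ≡ 65 (mod 269)
159·65 = 10335 ≡ 113 (mod 269)
113 ≡ 113 (mod 269), so the signature is genuine.

verifies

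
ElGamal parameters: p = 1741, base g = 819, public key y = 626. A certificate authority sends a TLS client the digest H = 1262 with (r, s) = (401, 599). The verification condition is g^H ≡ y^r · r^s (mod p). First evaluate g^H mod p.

819^2 = 670761 ≡ 476
819^4 ≡ 476^2 = 226576 ≡ 246
819^8 ≡ 246^2 = 60516 ≡ 1322
819^16 ≡ 1322^2 = 1747684 ≡ 1461
819^32 ≡ 1461^2 = 2134521 ≡ 55
819^64 ≡ 55^2 = 3025 ≡ 1284
819^128 ≡ 1284^2 = 1648656 ≡ 1670
819^256 ≡ 1670^2 = 2788900 ≡ 1559
819^512 ≡ 1559^2 = 2430481 ≡ 45
819^1024 ≡ 45^2 = 2025 ≡ 284
1262 = 1024 + 128 + 64 + 32 + 8 + 4 + 2, so 819^1262 ≡ 284·1670·1284·55·1322·246·476 ≡ 1549 (mod 1741)

1549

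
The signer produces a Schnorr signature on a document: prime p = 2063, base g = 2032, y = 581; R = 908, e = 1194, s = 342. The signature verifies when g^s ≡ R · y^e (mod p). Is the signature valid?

valid

g^s mod p:
2032^2 = 4129024 ≡ 961
2032^4 ≡ 961^2 = 923521 ≡ 1360
2032^8 ≡ 1360^2 = 1849600 ≡ 1152
2032^16 ≡ 1152^2 = 1327104 ≡ 595
2032^32 ≡ 595^2 = 354025 ≡ 1252
2032^64 ≡ 1252^2 = 1567504 ≡ 1687
2032^128 ≡ 1687^2 = 2845969 ≡ 1092
2032^256 ≡ 1092^2 = 1192464 ≡ 50
342 = 256 + 64 + 16 + 4 + 2, so 2032^342 ≡ 50·1687·595·1360·961 ≡ 137 (mod 2063)
R · y^e mod p:
581^2 = 337561 ≡ 1292
581^4 ≡ 1292^2 = 1669264 ≡ 297
581^8 ≡ 297^2 = 88209 ≡ 1563
581^16 ≡ 1563^2 = 2442969 ≡ 377
581^32 ≡ 377^2 = 142129 ≡ 1845
581^64 ≡ 1845^2 = 3404025 ≡ 75
581^128 ≡ 75^2 = 5625 ≡ 1499
581^256 ≡ 1499^2 = 2247001 ≡ 394
581^512 ≡ 394^2 = 155236 ≡ 511
581^1024 ≡ 511^2 = 261121 ≡ 1183
1194 = 1024 + 128 + 32 + 8 + 2, so 581^1194 ≡ 1183·1499·1845·1563·1292 ≡ 784 (mod 2063)
908·784 = 711872 ≡ 137 (mod 2063)
137 ≡ 137 (mod 2063); signature holds.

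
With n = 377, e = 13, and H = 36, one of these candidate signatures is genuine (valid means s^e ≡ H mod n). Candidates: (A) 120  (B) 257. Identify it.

B

Candidate A: Squares mod 377: 120^1≡120, 120^2≡74, 120^4≡198, 120^8≡373; 13 = 8 + 4 + 1, so 120^13 ≡ 373·198·120 ≡ 341 (mod 377)
Candidate B: Squares mod 377: 257^1≡257, 257^2≡74, 257^4≡198, 257^8≡373; 13 = 8 + 4 + 1, so 257^13 ≡ 373·198·257 ≡ 36 (mod 377)
  → matches H = 36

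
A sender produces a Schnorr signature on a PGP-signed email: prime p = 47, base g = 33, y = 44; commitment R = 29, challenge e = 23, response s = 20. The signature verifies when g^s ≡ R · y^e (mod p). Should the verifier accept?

reject

g^s mod p:
33^2 = 1089 ≡ 8
33^4 ≡ 8^2 = 64 ≡ 17
33^8 ≡ 17^2 = 289 ≡ 7
33^16 ≡ 7^2 = 49 ≡ 2
20 = 16 + 4, so 33^20 ≡ 2·17 ≡ 34 (mod 47)
R · y^e mod p:
44^2 = 1936 ≡ 9
44^4 ≡ 9^2 = 81 ≡ 34
44^8 ≡ 34^2 = 1156 ≡ 28
44^16 ≡ 28^2 = 784 ≡ 32
23 = 16 + 4 + 2 + 1, so 44^23 ≡ 32·34·9·44 ≡ 46 (mod 47)
29·46 = 1334 ≡ 18 (mod 47)
34 ≠ 18; the check fails.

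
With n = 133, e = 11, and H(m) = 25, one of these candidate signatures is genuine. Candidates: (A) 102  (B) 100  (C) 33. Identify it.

Candidate A: 102^11 mod 133 = 30
Candidate B: 100^11 mod 133 = 25
  → matches H(m) = 25
Candidate C: 33^11 mod 133 = 108

B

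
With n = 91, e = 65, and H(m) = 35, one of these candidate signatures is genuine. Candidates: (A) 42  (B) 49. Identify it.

A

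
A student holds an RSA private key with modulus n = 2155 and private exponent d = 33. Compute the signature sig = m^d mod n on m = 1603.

m^2 ≡ 1603^2 = 2569609 ≡ 849
m^4 ≡ 849^2 = 720801 ≡ 1031
m^8 ≡ 1031^2 = 1062961 ≡ 546
m^16 ≡ 546^2 = 298116 ≡ 726
m^32 ≡ 726^2 = 527076 ≡ 1256
33 = 32 + 1, so m^33 ≡ 1256·1603 ≡ 598 (mod 2155)

598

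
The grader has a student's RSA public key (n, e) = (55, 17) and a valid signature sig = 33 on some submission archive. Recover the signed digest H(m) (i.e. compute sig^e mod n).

33

Squares mod 55: sig^1≡33, sig^2≡44, sig^4≡11, sig^8≡11, sig^16≡11
17 = 16 + 1, so sig^17 ≡ 11·33 ≡ 33 (mod 55)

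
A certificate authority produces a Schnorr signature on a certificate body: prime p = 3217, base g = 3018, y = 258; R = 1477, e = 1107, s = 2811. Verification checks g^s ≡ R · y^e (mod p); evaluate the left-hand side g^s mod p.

938

3018^2 = 9108324 ≡ 997
3018^4 ≡ 997^2 = 994009 ≡ 3173
3018^8 ≡ 3173^2 = 10067929 ≡ 1936
3018^16 ≡ 1936^2 = 3748096 ≡ 291
3018^32 ≡ 291^2 = 84681 ≡ 1039
3018^64 ≡ 1039^2 = 1079521 ≡ 1826
3018^128 ≡ 1826^2 = 3334276 ≡ 1464
3018^256 ≡ 1464^2 = 2143296 ≡ 774
3018^512 ≡ 774^2 = 599076 ≡ 714
3018^1024 ≡ 714^2 = 509796 ≡ 1510
3018^2048 ≡ 1510^2 = 2280100 ≡ 2464
2811 = 2048 + 512 + 128 + 64 + 32 + 16 + 8 + 2 + 1, so 3018^2811 ≡ 2464·714·1464·1826·1039·291·1936·997·3018 ≡ 938 (mod 3217)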